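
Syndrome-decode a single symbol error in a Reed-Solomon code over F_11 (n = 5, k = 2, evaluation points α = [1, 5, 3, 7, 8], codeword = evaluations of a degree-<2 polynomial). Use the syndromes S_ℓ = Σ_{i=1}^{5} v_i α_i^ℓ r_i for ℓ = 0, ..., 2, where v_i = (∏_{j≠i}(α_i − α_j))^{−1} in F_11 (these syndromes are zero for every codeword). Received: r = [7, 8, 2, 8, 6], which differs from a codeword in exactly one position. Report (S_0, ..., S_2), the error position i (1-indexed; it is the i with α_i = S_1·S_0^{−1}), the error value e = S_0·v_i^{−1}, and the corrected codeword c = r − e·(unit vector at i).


S = (7, 5, 2), error at position 4, error magnitude e = 5, c = [7, 8, 2, 3, 6].

Step 1: column multipliers v_i = (∏_{j≠i}(α_i − α_j))^{−1} mod 11.
  i = 1 (α = 1): (1−5)(1−3)(1−7)(1−8) = (−4)·(−2)·(−6)·(−7) = 336 ≡ 6, so v_1 = 6^{−1} = 2 (mod 11).
  i = 2 (α = 5): (5−1)(5−3)(5−7)(5−8) = 4·2·(−2)·(−3) = 48 ≡ 4, so v_2 = 4^{−1} = 3 (mod 11).
  i = 3 (α = 3): (3−1)(3−5)(3−7)(3−8) = 2·(−2)·(−4)·(−5) = −80 ≡ 8, so v_3 = 8^{−1} = 7 (mod 11).
  i = 4 (α = 7): (7−1)(7−5)(7−3)(7−8) = 6·2·4·(−1) = −48 ≡ 7, so v_4 = 7^{−1} = 8 (mod 11).
  i = 5 (α = 8): (8−1)(8−5)(8−3)(8−7) = 7·3·5·1 = 105 ≡ 6, so v_5 = 6^{−1} = 2 (mod 11).
  v = [2, 3, 7, 8, 2].
Step 2: syndromes of r = [7, 8, 2, 8, 6] (all sums mod 11).
  S_0 = Σ v_i r_i = 2·7 + 3·8 + 7·2 + 8·8 + 2·6 = 128 ≡ 7.
  S_1 = Σ v_i α_i r_i = 2·1·7 + 3·5·8 + 7·3·2 + 8·7·8 + 2·8·6 = 720 ≡ 5.
  α_i^2 mod 11 = [1, 3, 9, 5, 9].
  S_2 = Σ v_i α_i^2 r_i = 2·1·7 + 3·3·8 + 7·9·2 + 8·5·8 + 2·9·6 = 640 ≡ 2.
  S = (7, 5, 2) ≠ 0, so r is not a codeword (an error is present).
Step 3: locate the error. For a single error e at position i, S_ℓ = v_i·e·α_i^ℓ, so α_err = S_1/S_0.
  S_0^{−1} = 7^{−1} = 8 (mod 11), so α_err = 5·8 = 40 ≡ 7 = α_4. Error position i = 4.
  Consistency check: S_2/S_1 = 2·9 = 18 ≡ 7 = α_err ✓ (single-error assumption holds).
Step 4: error magnitude e = S_0/v_4 = S_0·∏_{j≠4}(α_4 − α_j) = 7·7 = 49 ≡ 5 (mod 11).
Step 5: correct position 4: c_4 = r_4 − e = 8 − 5 ≡ 3 (mod 11). Hence c = [7, 8, 2, 3, 6].
  Check: interpolating c through the α_i gives m(x) = 4 + 3·x (degree < 2) with m(α_i) = c_i for every i, so c is indeed a codeword.


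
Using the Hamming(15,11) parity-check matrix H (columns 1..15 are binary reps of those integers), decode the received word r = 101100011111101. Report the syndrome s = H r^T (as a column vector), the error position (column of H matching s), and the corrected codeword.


s = (1, 0, 0, 0)^T, error position = 8, corrected codeword c = 101100001111101

Compute s = H r^T mod 2 one row at a time:
  s_1 = 1 + 1 + 1 + 1 + 1 + 1 + 0 + 1 = 7 ≡ 1 (mod 2).
  s_2 = 1 + 0 + 0 + 0 + 1 + 1 + 0 + 1 = 4 ≡ 0 (mod 2).
  s_3 = 0 + 1 + 0 + 0 + 1 + 1 + 0 + 1 = 4 ≡ 0 (mod 2).
  s_4 = 1 + 1 + 0 + 0 + 1 + 1 + 1 + 1 = 6 ≡ 0 (mod 2).
s = (1, 0, 0, 0)^T — this equals column 8 of H (binary 1000), so error is at position 8.
Correct: flip bit 8 of r = 101100011111101 to get c = 101100001111101.


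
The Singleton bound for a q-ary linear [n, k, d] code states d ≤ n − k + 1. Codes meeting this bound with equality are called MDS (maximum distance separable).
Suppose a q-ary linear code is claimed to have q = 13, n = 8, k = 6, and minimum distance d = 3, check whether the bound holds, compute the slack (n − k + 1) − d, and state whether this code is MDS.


Singleton RHS = n − k + 1 = 3, slack = 0, bound satisfied, MDS.

Singleton bound: d ≤ n − k + 1.
Here n = 8, k = 6, so n − k + 1 = 3.
Given d = 3, check d ≤ 3: YES.
Slack = (n − k + 1) − d = 0.
The code is MDS (slack = 0).
Description: the claimed parameters are [8, 6, 3]_13; such a code would be MDS (meets Singleton bound).


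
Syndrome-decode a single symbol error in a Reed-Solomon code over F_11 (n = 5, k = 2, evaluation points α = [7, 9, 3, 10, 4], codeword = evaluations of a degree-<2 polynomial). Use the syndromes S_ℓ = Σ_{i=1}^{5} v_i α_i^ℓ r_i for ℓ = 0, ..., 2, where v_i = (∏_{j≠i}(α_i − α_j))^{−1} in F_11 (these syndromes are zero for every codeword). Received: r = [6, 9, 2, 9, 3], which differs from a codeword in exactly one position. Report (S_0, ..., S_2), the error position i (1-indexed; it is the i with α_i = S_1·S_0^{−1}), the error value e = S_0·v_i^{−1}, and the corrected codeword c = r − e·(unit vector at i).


S = (2, 7, 8), error at position 2, error magnitude e = 1, c = [6, 8, 2, 9, 3].

Step 1: column multipliers v_i = (∏_{j≠i}(α_i − α_j))^{−1} mod 11.
  i = 1 (α = 7): (7−9)(7−3)(7−10)(7−4) = (−2)·4·(−3)·3 = 72 ≡ 6, so v_1 = 6^{−1} = 2 (mod 11).
  i = 2 (α = 9): (9−7)(9−3)(9−10)(9−4) = 2·6·(−1)·5 = −60 ≡ 6, so v_2 = 6^{−1} = 2 (mod 11).
  i = 3 (α = 3): (3−7)(3−9)(3−10)(3−4) = (−4)·(−6)·(−7)·(−1) = 168 ≡ 3, so v_3 = 3^{−1} = 4 (mod 11).
  i = 4 (α = 10): (10−7)(10−9)(10−3)(10−4) = 3·1·7·6 = 126 ≡ 5, so v_4 = 5^{−1} = 9 (mod 11).
  i = 5 (α = 4): (4−7)(4−9)(4−3)(4−10) = (−3)·(−5)·1·(−6) = −90 ≡ 9, so v_5 = 9^{−1} = 5 (mod 11).
  v = [2, 2, 4, 9, 5].
Step 2: syndromes of r = [6, 9, 2, 9, 3] (all sums mod 11).
  S_0 = Σ v_i r_i = 2·6 + 2·9 + 4·2 + 9·9 + 5·3 = 134 ≡ 2.
  S_1 = Σ v_i α_i r_i = 2·7·6 + 2·9·9 + 4·3·2 + 9·10·9 + 5·4·3 = 1140 ≡ 7.
  α_i^2 mod 11 = [5, 4, 9, 1, 5].
  S_2 = Σ v_i α_i^2 r_i = 2·5·6 + 2·4·9 + 4·9·2 + 9·1·9 + 5·5·3 = 360 ≡ 8.
  S = (2, 7, 8) ≠ 0, so r is not a codeword (an error is present).
Step 3: locate the error. For a single error e at position i, S_ℓ = v_i·e·α_i^ℓ, so α_err = S_1/S_0.
  S_0^{−1} = 2^{−1} = 6 (mod 11), so α_err = 7·6 = 42 ≡ 9 = α_2. Error position i = 2.
  Consistency check: S_2/S_1 = 8·8 = 64 ≡ 9 = α_err ✓ (single-error assumption holds).
Step 4: error magnitude e = S_0/v_2 = S_0·∏_{j≠2}(α_2 − α_j) = 2·6 = 12 ≡ 1 (mod 11).
Step 5: correct position 2: c_2 = r_2 − e = 9 − 1 ≡ 8 (mod 11). Hence c = [6, 8, 2, 9, 3].
  Check: interpolating c through the α_i gives m(x) = 10 + 1·x (degree < 2) with m(α_i) = c_i for every i, so c is indeed a codeword.


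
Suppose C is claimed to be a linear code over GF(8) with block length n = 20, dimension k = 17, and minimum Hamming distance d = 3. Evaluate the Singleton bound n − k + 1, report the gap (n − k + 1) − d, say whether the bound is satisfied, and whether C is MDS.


Singleton RHS = n − k + 1 = 4, slack = 1, bound satisfied, not MDS.

Singleton bound: d ≤ n − k + 1.
Here n = 20, k = 17, so n − k + 1 = 4.
Given d = 3, check d ≤ 4: YES.
Slack = (n − k + 1) − d = 1.
The code is NOT MDS (slack = 1 > 0).
Description: the claimed parameters are [20, 17, 3]_8; such a code would be non-MDS.


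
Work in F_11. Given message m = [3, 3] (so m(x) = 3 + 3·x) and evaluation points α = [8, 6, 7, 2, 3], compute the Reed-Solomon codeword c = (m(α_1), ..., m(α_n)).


c = [5, 10, 2, 9, 1]

Message polynomial: m(x) = 3 + 3·x (mod 11).
For each evaluation point α_i, compute m(α_i) mod 11:
  α_1 = 8: Horner steps 3 → 5, so m(8) = 5.
  α_2 = 6: Horner steps 3 → 10, so m(6) = 10.
  α_3 = 7: Horner steps 3 → 2, so m(7) = 2.
  α_4 = 2: Horner steps 3 → 9, so m(2) = 9.
  α_5 = 3: Horner steps 3 → 1, so m(3) = 1.
Codeword c = [5, 10, 2, 9, 1] ∈ F_11^5.


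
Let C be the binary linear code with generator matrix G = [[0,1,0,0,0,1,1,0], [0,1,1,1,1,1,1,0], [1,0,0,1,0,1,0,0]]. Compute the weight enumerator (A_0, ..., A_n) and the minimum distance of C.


Weight distribution: A_0 = 1, A_3 = 3, A_4 = 2, A_5 = 1, A_6 = 1. Minimum distance d = 3.

Enumerate all 2^3 = 8 messages m ∈ F_2^3.
For each, compute codeword c = mG in F_2^8, then tally its weight.
  m = 000 → c = 00000000, weight = 0.
  m = 100 → c = 01000110, weight = 3.
  m = 010 → c = 01111110, weight = 6.
  m = 110 → c = 00111000, weight = 3.
  m = 001 → c = 10010100, weight = 3.
  m = 101 → c = 11010010, weight = 4.
  m = 011 → c = 11101010, weight = 5.
  m = 111 → c = 10101100, weight = 4.
Tally weights:
  weight 0: 1 codewords.
  weight 3: 3 codewords.
  weight 4: 2 codewords.
  weight 5: 1 codewords.
  weight 6: 1 codewords.
Minimum distance d = smallest w > 0 with A_w > 0 = 3.
Sanity: Σ A_w = 8 = 2^3 = 8 ✓.


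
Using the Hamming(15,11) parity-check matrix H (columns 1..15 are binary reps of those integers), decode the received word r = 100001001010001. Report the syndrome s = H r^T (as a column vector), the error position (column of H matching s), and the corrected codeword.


s = (1, 0, 1, 0)^T, error position = 10, corrected codeword c = 100001001110001

Compute s = H r^T mod 2 one row at a time:
  s_1 = 0 + 1 + 0 + 1 + 0 + 0 + 0 + 1 = 3 ≡ 1 (mod 2).
  s_2 = 0 + 0 + 1 + 0 + 0 + 0 + 0 + 1 = 2 ≡ 0 (mod 2).
  s_3 = 0 + 0 + 1 + 0 + 0 + 1 + 0 + 1 = 3 ≡ 1 (mod 2).
  s_4 = 1 + 0 + 0 + 0 + 1 + 1 + 0 + 1 = 4 ≡ 0 (mod 2).
s = (1, 0, 1, 0)^T — this equals column 10 of H (binary 1010), so error is at position 10.
Correct: flip bit 10 of r = 100001001010001 to get c = 100001001110001.


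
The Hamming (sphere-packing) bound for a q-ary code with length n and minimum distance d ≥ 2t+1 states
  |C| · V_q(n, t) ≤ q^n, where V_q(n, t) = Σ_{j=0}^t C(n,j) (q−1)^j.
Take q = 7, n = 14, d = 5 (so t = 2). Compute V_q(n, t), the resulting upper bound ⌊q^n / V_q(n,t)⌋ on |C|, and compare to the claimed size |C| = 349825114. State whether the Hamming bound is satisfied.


V_q(n, t) = 3361, q^n = 678223072849, Hamming bound = 201792047, |C| = 349825114 > bound (violated).

Step 1: Compute V_q(n, t) = Σ_{j=0}^2 C(n, j) (q−1)^j.
  j = 0: C(14,0)·(6)^0 = 1·1 = 1.
  j = 1: C(14,1)·(6)^1 = 14·6 = 84.
  j = 2: C(14,2)·(6)^2 = 91·36 = 3276.
  V_q(n, t) = 1 + 84 + 3276 = 3361.
Step 2: q^n = 7^14 = 678223072849.
Step 3: Hamming bound ⌊q^n / V_q(n,t)⌋ = ⌊678223072849/3361⌋ = 201792047.
Step 4: Compare |C| = 349825114 to 201792047: violated.
The claimed |C| lies above the Hamming bound, so no 7-ary code of length 14 with d ≥ 5 can have 349825114 codewords.


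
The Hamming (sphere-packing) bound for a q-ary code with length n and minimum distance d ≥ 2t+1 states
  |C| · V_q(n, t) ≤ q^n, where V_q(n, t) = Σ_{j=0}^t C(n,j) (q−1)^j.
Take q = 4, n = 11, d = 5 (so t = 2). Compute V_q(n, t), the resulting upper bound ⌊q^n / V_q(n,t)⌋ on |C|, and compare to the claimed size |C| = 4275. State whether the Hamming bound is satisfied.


V_q(n, t) = 529, q^n = 4194304, Hamming bound = 7928, |C| = 4275 ≤ bound (satisfied).

Step 1: Compute V_q(n, t) = Σ_{j=0}^2 C(n, j) (q−1)^j.
  j = 0: C(11,0)·(3)^0 = 1·1 = 1.
  j = 1: C(11,1)·(3)^1 = 11·3 = 33.
  j = 2: C(11,2)·(3)^2 = 55·9 = 495.
  V_q(n, t) = 1 + 33 + 495 = 529.
Step 2: q^n = 4^11 = 4194304.
Step 3: Hamming bound ⌊q^n / V_q(n,t)⌋ = ⌊4194304/529⌋ = 7928.
Step 4: Compare |C| = 4275 to 7928: satisfied.
The claimed |C| lies below the Hamming bound.


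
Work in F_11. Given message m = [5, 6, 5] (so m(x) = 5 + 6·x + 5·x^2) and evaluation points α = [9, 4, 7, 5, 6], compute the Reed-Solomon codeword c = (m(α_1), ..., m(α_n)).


c = [2, 10, 6, 6, 1]

Message polynomial: m(x) = 5 + 6·x + 5·x^2 (mod 11).
For each evaluation point α_i, compute m(α_i) mod 11:
  α_1 = 9: Horner steps 5 → 7 → 2, so m(9) = 2.
  α_2 = 4: Horner steps 5 → 4 → 10, so m(4) = 10.
  α_3 = 7: Horner steps 5 → 8 → 6, so m(7) = 6.
  α_4 = 5: Horner steps 5 → 9 → 6, so m(5) = 6.
  α_5 = 6: Horner steps 5 → 3 → 1, so m(6) = 1.
Codeword c = [2, 10, 6, 6, 1] ∈ F_11^5.


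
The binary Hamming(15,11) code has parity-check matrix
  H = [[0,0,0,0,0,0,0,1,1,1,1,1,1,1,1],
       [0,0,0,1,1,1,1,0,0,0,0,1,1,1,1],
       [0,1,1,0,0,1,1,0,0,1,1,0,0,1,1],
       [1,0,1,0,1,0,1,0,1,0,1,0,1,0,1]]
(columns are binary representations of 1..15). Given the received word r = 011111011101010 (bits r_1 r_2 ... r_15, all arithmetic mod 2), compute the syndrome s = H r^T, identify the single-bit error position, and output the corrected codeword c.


s = (1, 1, 1, 1)^T, error position = 15, corrected codeword c = 011111011101011

Compute s = H r^T mod 2 one row at a time:
  s_1 = 1 + 1 + 1 + 0 + 1 + 0 + 1 + 0 = 5 ≡ 1 (mod 2).
  s_2 = 1 + 1 + 1 + 0 + 1 + 0 + 1 + 0 = 5 ≡ 1 (mod 2).
  s_3 = 1 + 1 + 1 + 0 + 1 + 0 + 1 + 0 = 5 ≡ 1 (mod 2).
  s_4 = 0 + 1 + 1 + 0 + 1 + 0 + 0 + 0 = 3 ≡ 1 (mod 2).
s = (1, 1, 1, 1)^T — this equals column 15 of H (binary 1111), so error is at position 15.
Correct: flip bit 15 of r = 011111011101010 to get c = 011111011101011.


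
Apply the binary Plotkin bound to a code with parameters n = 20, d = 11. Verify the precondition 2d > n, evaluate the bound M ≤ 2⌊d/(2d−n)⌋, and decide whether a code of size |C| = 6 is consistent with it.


Plotkin bound M ≤ 10; given |C| = 6 ≤ bound (satisfied).

Check applicability: 2d = 22, n = 20.
2d − n = 2 > 0, so Plotkin applies.
Compute d/(2d−n) = 11/2 ≈ 5.5000.
⌊d/(2d−n)⌋ = 5.
Plotkin bound: M ≤ 2·5 = 10.
Given |C| = 6, check: satisfied.
This |C| is below the Plotkin bound.


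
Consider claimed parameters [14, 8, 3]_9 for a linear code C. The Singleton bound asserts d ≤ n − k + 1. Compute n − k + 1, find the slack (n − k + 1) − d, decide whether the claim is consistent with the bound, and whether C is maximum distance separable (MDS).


Singleton RHS = n − k + 1 = 7, slack = 4, bound satisfied, not MDS.

Singleton bound: d ≤ n − k + 1.
Here n = 14, k = 8, so n − k + 1 = 7.
Given d = 3, check d ≤ 7: YES.
Slack = (n − k + 1) − d = 4.
The code is NOT MDS (slack = 4 > 0).
Description: the claimed parameters are [14, 8, 3]_9; such a code would be non-MDS.


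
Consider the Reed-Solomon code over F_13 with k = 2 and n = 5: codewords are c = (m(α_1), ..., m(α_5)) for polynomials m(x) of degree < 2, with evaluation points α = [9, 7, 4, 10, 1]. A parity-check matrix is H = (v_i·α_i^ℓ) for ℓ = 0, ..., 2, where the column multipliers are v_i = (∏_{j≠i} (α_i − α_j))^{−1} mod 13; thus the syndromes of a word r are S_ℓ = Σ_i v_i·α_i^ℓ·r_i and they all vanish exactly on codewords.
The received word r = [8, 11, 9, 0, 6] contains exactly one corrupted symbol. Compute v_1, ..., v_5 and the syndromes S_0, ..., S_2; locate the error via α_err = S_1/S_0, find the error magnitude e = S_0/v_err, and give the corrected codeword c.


S = (10, 10, 10), error at position 5, error magnitude e = 12, c = [8, 11, 9, 0, 7].

Step 1: column multipliers v_i = (∏_{j≠i}(α_i − α_j))^{−1} mod 13.
  i = 1 (α = 9): (9−7)(9−4)(9−10)(9−1) = 2·5·(−1)·8 = −80 ≡ 11, so v_1 = 11^{−1} = 6 (mod 13).
  i = 2 (α = 7): (7−9)(7−4)(7−10)(7−1) = (−2)·3·(−3)·6 = 108 ≡ 4, so v_2 = 4^{−1} = 10 (mod 13).
  i = 3 (α = 4): (4−9)(4−7)(4−10)(4−1) = (−5)·(−3)·(−6)·3 = −270 ≡ 3, so v_3 = 3^{−1} = 9 (mod 13).
  i = 4 (α = 10): (10−9)(10−7)(10−4)(10−1) = 1·3·6·9 = 162 ≡ 6, so v_4 = 6^{−1} = 11 (mod 13).
  i = 5 (α = 1): (1−9)(1−7)(1−4)(1−10) = (−8)·(−6)·(−3)·(−9) = 1296 ≡ 9, so v_5 = 9^{−1} = 3 (mod 13).
  v = [6, 10, 9, 11, 3].
Step 2: syndromes of r = [8, 11, 9, 0, 6] (all sums mod 13).
  S_0 = Σ v_i r_i = 6·8 + 10·11 + 9·9 + 11·0 + 3·6 = 257 ≡ 10.
  S_1 = Σ v_i α_i r_i = 6·9·8 + 10·7·11 + 9·4·9 + 11·10·0 + 3·1·6 = 1544 ≡ 10.
  α_i^2 mod 13 = [3, 10, 3, 9, 1].
  S_2 = Σ v_i α_i^2 r_i = 6·3·8 + 10·10·11 + 9·3·9 + 11·9·0 + 3·1·6 = 1505 ≡ 10.
  S = (10, 10, 10) ≠ 0, so r is not a codeword (an error is present).
Step 3: locate the error. For a single error e at position i, S_ℓ = v_i·e·α_i^ℓ, so α_err = S_1/S_0.
  S_0^{−1} = 10^{−1} = 4 (mod 13), so α_err = 10·4 = 40 ≡ 1 = α_5. Error position i = 5.
  Consistency check: S_2/S_1 = 10·4 = 40 ≡ 1 = α_err ✓ (single-error assumption holds).
Step 4: error magnitude e = S_0/v_5 = S_0·∏_{j≠5}(α_5 − α_j) = 10·9 = 90 ≡ 12 (mod 13).
Step 5: correct position 5: c_5 = r_5 − e = 6 − 12 ≡ 7 (mod 13). Hence c = [8, 11, 9, 0, 7].
  Check: interpolating c through the α_i gives m(x) = 2 + 5·x (degree < 2) with m(α_i) = c_i for every i, so c is indeed a codeword.


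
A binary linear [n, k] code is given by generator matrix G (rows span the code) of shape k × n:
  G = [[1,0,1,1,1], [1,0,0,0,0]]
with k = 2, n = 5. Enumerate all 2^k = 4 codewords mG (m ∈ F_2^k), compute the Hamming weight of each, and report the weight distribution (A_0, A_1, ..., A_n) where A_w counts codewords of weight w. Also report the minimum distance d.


Weight distribution: A_0 = 1, A_1 = 1, A_3 = 1, A_4 = 1. Minimum distance d = 1.

Enumerate all 2^2 = 4 messages m ∈ F_2^2.
For each, compute codeword c = mG in F_2^5, then tally its weight.
  m = 00 → c = 00000, weight = 0.
  m = 10 → c = 10111, weight = 4.
  m = 01 → c = 10000, weight = 1.
  m = 11 → c = 00111, weight = 3.
Tally weights:
  weight 0: 1 codewords.
  weight 1: 1 codewords.
  weight 3: 1 codewords.
  weight 4: 1 codewords.
Minimum distance d = smallest w > 0 with A_w > 0 = 1.
Sanity: Σ A_w = 4 = 2^2 = 4 ✓.


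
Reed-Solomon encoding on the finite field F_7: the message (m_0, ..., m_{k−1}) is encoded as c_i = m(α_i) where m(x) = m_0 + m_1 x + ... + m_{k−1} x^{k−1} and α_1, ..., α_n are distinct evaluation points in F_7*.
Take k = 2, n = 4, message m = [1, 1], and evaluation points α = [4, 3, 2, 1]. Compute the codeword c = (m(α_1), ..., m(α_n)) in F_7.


c = [5, 4, 3, 2]

Message polynomial: m(x) = 1 + 1·x (mod 7).
For each evaluation point α_i, compute m(α_i) mod 7:
  α_1 = 4: Horner steps 1 → 5, so m(4) = 5.
  α_2 = 3: Horner steps 1 → 4, so m(3) = 4.
  α_3 = 2: Horner steps 1 → 3, so m(2) = 3.
  α_4 = 1: Horner steps 1 → 2, so m(1) = 2.
Codeword c = [5, 4, 3, 2] ∈ F_7^4.


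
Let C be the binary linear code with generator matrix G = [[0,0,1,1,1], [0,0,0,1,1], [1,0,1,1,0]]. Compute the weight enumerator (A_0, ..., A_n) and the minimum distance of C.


Weight distribution: A_0 = 1, A_1 = 1, A_2 = 3, A_3 = 3. Minimum distance d = 1.

Enumerate all 2^3 = 8 messages m ∈ F_2^3.
For each, compute codeword c = mG in F_2^5, then tally its weight.
  m = 000 → c = 00000, weight = 0.
  m = 100 → c = 00111, weight = 3.
  m = 010 → c = 00011, weight = 2.
  m = 110 → c = 00100, weight = 1.
  m = 001 → c = 10110, weight = 3.
  m = 101 → c = 10001, weight = 2.
  m = 011 → c = 10101, weight = 3.
  m = 111 → c = 10010, weight = 2.
Tally weights:
  weight 0: 1 codewords.
  weight 1: 1 codewords.
  weight 2: 3 codewords.
  weight 3: 3 codewords.
Minimum distance d = smallest w > 0 with A_w > 0 = 1.
Sanity: Σ A_w = 8 = 2^3 = 8 ✓.


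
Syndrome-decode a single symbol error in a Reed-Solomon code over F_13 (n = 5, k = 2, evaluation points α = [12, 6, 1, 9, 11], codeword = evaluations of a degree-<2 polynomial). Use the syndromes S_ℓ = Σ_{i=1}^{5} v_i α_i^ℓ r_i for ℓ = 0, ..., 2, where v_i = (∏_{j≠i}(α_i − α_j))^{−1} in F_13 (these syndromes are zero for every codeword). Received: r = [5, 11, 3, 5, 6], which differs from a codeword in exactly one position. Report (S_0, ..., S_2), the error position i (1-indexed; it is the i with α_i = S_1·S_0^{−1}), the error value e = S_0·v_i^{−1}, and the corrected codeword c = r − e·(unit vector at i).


S = (10, 12, 4), error at position 4, error magnitude e = 10, c = [5, 11, 3, 8, 6].

Step 1: column multipliers v_i = (∏_{j≠i}(α_i − α_j))^{−1} mod 13.
  i = 1 (α = 12): (12−6)(12−1)(12−9)(12−11) = 6·11·3·1 = 198 ≡ 3, so v_1 = 3^{−1} = 9 (mod 13).
  i = 2 (α = 6): (6−12)(6−1)(6−9)(6−11) = (−6)·5·(−3)·(−5) = −450 ≡ 5, so v_2 = 5^{−1} = 8 (mod 13).
  i = 3 (α = 1): (1−12)(1−6)(1−9)(1−11) = (−11)·(−5)·(−8)·(−10) = 4400 ≡ 6, so v_3 = 6^{−1} = 11 (mod 13).
  i = 4 (α = 9): (9−12)(9−6)(9−1)(9−11) = (−3)·3·8·(−2) = 144 ≡ 1, so v_4 = 1^{−1} = 1 (mod 13).
  i = 5 (α = 11): (11−12)(11−6)(11−1)(11−9) = (−1)·5·10·2 = −100 ≡ 4, so v_5 = 4^{−1} = 10 (mod 13).
  v = [9, 8, 11, 1, 10].
Step 2: syndromes of r = [5, 11, 3, 5, 6] (all sums mod 13).
  S_0 = Σ v_i r_i = 9·5 + 8·11 + 11·3 + 1·5 + 10·6 = 231 ≡ 10.
  S_1 = Σ v_i α_i r_i = 9·12·5 + 8·6·11 + 11·1·3 + 1·9·5 + 10·11·6 = 1806 ≡ 12.
  α_i^2 mod 13 = [1, 10, 1, 3, 4].
  S_2 = Σ v_i α_i^2 r_i = 9·1·5 + 8·10·11 + 11·1·3 + 1·3·5 + 10·4·6 = 1213 ≡ 4.
  S = (10, 12, 4) ≠ 0, so r is not a codeword (an error is present).
Step 3: locate the error. For a single error e at position i, S_ℓ = v_i·e·α_i^ℓ, so α_err = S_1/S_0.
  S_0^{−1} = 10^{−1} = 4 (mod 13), so α_err = 12·4 = 48 ≡ 9 = α_4. Error position i = 4.
  Consistency check: S_2/S_1 = 4·12 = 48 ≡ 9 = α_err ✓ (single-error assumption holds).
Step 4: error magnitude e = S_0/v_4 = S_0·∏_{j≠4}(α_4 − α_j) = 10·1 = 10 ≡ 10 (mod 13).
Step 5: correct position 4: c_4 = r_4 − e = 5 − 10 ≡ 8 (mod 13). Hence c = [5, 11, 3, 8, 6].
  Check: interpolating c through the α_i gives m(x) = 4 + 12·x (degree < 2) with m(α_i) = c_i for every i, so c is indeed a codeword.


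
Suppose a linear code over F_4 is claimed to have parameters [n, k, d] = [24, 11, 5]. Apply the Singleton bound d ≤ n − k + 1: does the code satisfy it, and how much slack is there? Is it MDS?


Singleton RHS = n − k + 1 = 14, slack = 9, bound satisfied, not MDS.

Singleton bound: d ≤ n − k + 1.
Here n = 24, k = 11, so n − k + 1 = 14.
Given d = 5, check d ≤ 14: YES.
Slack = (n − k + 1) − d = 9.
The code is NOT MDS (slack = 9 > 0).
Description: the claimed parameters are [24, 11, 5]_4; such a code would be non-MDS.


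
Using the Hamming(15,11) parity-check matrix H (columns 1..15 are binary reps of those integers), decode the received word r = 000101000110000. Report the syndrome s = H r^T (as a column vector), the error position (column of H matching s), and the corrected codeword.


s = (0, 0, 1, 1)^T, error position = 3, corrected codeword c = 001101000110000

Compute s = H r^T mod 2 one row at a time:
  s_1 = 0 + 0 + 1 + 1 + 0 + 0 + 0 + 0 = 2 ≡ 0 (mod 2).
  s_2 = 1 + 0 + 1 + 0 + 0 + 0 + 0 + 0 = 2 ≡ 0 (mod 2).
  s_3 = 0 + 0 + 1 + 0 + 1 + 1 + 0 + 0 = 3 ≡ 1 (mod 2).
  s_4 = 0 + 0 + 0 + 0 + 0 + 1 + 0 + 0 = 1 ≡ 1 (mod 2).
s = (0, 0, 1, 1)^T — this equals column 3 of H (binary 0011), so error is at position 3.
Correct: flip bit 3 of r = 000101000110000 to get c = 001101000110000.


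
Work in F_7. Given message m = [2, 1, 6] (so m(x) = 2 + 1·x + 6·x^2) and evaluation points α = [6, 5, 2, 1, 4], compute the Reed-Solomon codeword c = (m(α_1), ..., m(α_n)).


c = [0, 3, 0, 2, 4]

Message polynomial: m(x) = 2 + 1·x + 6·x^2 (mod 7).
For each evaluation point α_i, compute m(α_i) mod 7:
  α_1 = 6: Horner steps 6 → 2 → 0, so m(6) = 0.
  α_2 = 5: Horner steps 6 → 3 → 3, so m(5) = 3.
  α_3 = 2: Horner steps 6 → 6 → 0, so m(2) = 0.
  α_4 = 1: Horner steps 6 → 0 → 2, so m(1) = 2.
  α_5 = 4: Horner steps 6 → 4 → 4, so m(4) = 4.
Codeword c = [0, 3, 0, 2, 4] ∈ F_7^5.


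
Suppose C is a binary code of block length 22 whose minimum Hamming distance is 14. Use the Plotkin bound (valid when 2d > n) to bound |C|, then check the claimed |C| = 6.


Plotkin bound M ≤ 4; given |C| = 6 > bound (violated).

Check applicability: 2d = 28, n = 22.
2d − n = 6 > 0, so Plotkin applies.
Compute d/(2d−n) = 14/6 ≈ 2.3333.
⌊d/(2d−n)⌋ = 2.
Plotkin bound: M ≤ 2·2 = 4.
Given |C| = 6, check: VIOLATED.
This |C| is above the Plotkin bound, so no binary code with n = 22, d = 14 and 6 codewords exists.


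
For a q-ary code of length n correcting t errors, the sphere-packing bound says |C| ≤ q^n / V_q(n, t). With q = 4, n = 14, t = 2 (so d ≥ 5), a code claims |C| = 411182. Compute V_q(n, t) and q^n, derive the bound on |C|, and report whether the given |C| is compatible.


V_q(n, t) = 862, q^n = 268435456, Hamming bound = 311410, |C| = 411182 > bound (violated).

Step 1: Compute V_q(n, t) = Σ_{j=0}^2 C(n, j) (q−1)^j.
  j = 0: C(14,0)·(3)^0 = 1·1 = 1.
  j = 1: C(14,1)·(3)^1 = 14·3 = 42.
  j = 2: C(14,2)·(3)^2 = 91·9 = 819.
  V_q(n, t) = 1 + 42 + 819 = 862.
Step 2: q^n = 4^14 = 268435456.
Step 3: Hamming bound ⌊q^n / V_q(n,t)⌋ = ⌊268435456/862⌋ = 311410.
Step 4: Compare |C| = 411182 to 311410: violated.
The claimed |C| lies above the Hamming bound, so no 4-ary code of length 14 with d ≥ 5 can have 411182 codewords.


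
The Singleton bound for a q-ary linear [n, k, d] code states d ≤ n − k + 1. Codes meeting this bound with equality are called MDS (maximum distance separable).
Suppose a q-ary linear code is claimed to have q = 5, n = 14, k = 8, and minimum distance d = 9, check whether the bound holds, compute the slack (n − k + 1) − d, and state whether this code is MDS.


Singleton RHS = n − k + 1 = 7, slack = -2, bound violated (no such code; not MDS).

Singleton bound: d ≤ n − k + 1.
Here n = 14, k = 8, so n − k + 1 = 7.
Given d = 9, check d ≤ 7: NO.
Slack = (n − k + 1) − d = -2.
The slack is negative: d = 9 exceeds n − k + 1 = 7 by 2, so the Singleton bound is violated and no linear [14, 8, 9]_5 code can exist. In particular it is not MDS (MDS requires d = n − k + 1 exactly).
Description: the claimed parameters are [14, 8, 9]_5; such a code would be impossible (violates the Singleton bound).


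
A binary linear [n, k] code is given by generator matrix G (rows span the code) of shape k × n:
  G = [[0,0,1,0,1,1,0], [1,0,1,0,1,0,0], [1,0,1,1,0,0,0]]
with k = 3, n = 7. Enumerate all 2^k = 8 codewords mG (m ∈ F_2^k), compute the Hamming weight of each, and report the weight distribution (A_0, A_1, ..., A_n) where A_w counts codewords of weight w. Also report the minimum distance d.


Weight distribution: A_0 = 1, A_2 = 2, A_3 = 4, A_4 = 1. Minimum distance d = 2.

Enumerate all 2^3 = 8 messages m ∈ F_2^3.
For each, compute codeword c = mG in F_2^7, then tally its weight.
  m = 000 → c = 0000000, weight = 0.
  m = 100 → c = 0010110, weight = 3.
  m = 010 → c = 1010100, weight = 3.
  m = 110 → c = 1000010, weight = 2.
  m = 001 → c = 1011000, weight = 3.
  m = 101 → c = 1001110, weight = 4.
  m = 011 → c = 0001100, weight = 2.
  m = 111 → c = 0011010, weight = 3.
Tally weights:
  weight 0: 1 codewords.
  weight 2: 2 codewords.
  weight 3: 4 codewords.
  weight 4: 1 codewords.
Minimum distance d = smallest w > 0 with A_w > 0 = 2.
Sanity: Σ A_w = 8 = 2^3 = 8 ✓.


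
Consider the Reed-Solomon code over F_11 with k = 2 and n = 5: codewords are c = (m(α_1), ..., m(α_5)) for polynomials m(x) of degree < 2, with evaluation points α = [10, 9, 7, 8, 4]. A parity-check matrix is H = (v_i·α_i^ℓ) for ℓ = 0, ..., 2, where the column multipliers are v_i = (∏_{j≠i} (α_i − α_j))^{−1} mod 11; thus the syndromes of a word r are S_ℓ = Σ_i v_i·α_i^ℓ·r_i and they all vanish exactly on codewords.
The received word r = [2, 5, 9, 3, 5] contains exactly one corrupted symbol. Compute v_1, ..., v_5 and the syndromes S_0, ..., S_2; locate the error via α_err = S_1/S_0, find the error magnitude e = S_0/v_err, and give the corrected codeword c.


S = (8, 6, 10), error at position 2, error magnitude e = 8, c = [2, 8, 9, 3, 5].

Step 1: column multipliers v_i = (∏_{j≠i}(α_i − α_j))^{−1} mod 11.
  i = 1 (α = 10): (10−9)(10−7)(10−8)(10−4) = 1·3·2·6 = 36 ≡ 3, so v_1 = 3^{−1} = 4 (mod 11).
  i = 2 (α = 9): (9−10)(9−7)(9−8)(9−4) = (−1)·2·1·5 = −10 ≡ 1, so v_2 = 1^{−1} = 1 (mod 11).
  i = 3 (α = 7): (7−10)(7−9)(7−8)(7−4) = (−3)·(−2)·(−1)·3 = −18 ≡ 4, so v_3 = 4^{−1} = 3 (mod 11).
  i = 4 (α = 8): (8−10)(8−9)(8−7)(8−4) = (−2)·(−1)·1·4 = 8 ≡ 8, so v_4 = 8^{−1} = 7 (mod 11).
  i = 5 (α = 4): (4−10)(4−9)(4−7)(4−8) = (−6)·(−5)·(−3)·(−4) = 360 ≡ 8, so v_5 = 8^{−1} = 7 (mod 11).
  v = [4, 1, 3, 7, 7].
Step 2: syndromes of r = [2, 5, 9, 3, 5] (all sums mod 11).
  S_0 = Σ v_i r_i = 4·2 + 1·5 + 3·9 + 7·3 + 7·5 = 96 ≡ 8.
  S_1 = Σ v_i α_i r_i = 4·10·2 + 1·9·5 + 3·7·9 + 7·8·3 + 7·4·5 = 622 ≡ 6.
  α_i^2 mod 11 = [1, 4, 5, 9, 5].
  S_2 = Σ v_i α_i^2 r_i = 4·1·2 + 1·4·5 + 3·5·9 + 7·9·3 + 7·5·5 = 527 ≡ 10.
  S = (8, 6, 10) ≠ 0, so r is not a codeword (an error is present).
Step 3: locate the error. For a single error e at position i, S_ℓ = v_i·e·α_i^ℓ, so α_err = S_1/S_0.
  S_0^{−1} = 8^{−1} = 7 (mod 11), so α_err = 6·7 = 42 ≡ 9 = α_2. Error position i = 2.
  Consistency check: S_2/S_1 = 10·2 = 20 ≡ 9 = α_err ✓ (single-error assumption holds).
Step 4: error magnitude e = S_0/v_2 = S_0·∏_{j≠2}(α_2 − α_j) = 8·1 = 8 ≡ 8 (mod 11).
Step 5: correct position 2: c_2 = r_2 − e = 5 − 8 ≡ 8 (mod 11). Hence c = [2, 8, 9, 3, 5].
  Check: interpolating c through the α_i gives m(x) = 7 + 5·x (degree < 2) with m(α_i) = c_i for every i, so c is indeed a codeword.


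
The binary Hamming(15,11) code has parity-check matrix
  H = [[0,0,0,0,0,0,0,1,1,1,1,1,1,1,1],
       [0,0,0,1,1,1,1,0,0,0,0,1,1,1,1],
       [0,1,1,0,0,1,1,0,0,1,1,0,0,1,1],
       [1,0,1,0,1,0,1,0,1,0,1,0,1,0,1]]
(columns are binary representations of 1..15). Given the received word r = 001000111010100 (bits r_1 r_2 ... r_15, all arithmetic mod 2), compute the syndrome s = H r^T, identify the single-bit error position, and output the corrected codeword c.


s = (0, 0, 1, 1)^T, error position = 3, corrected codeword c = 000000111010100

Compute s = H r^T mod 2 one row at a time:
  s_1 = 1 + 1 + 0 + 1 + 0 + 1 + 0 + 0 = 4 ≡ 0 (mod 2).
  s_2 = 0 + 0 + 0 + 1 + 0 + 1 + 0 + 0 = 2 ≡ 0 (mod 2).
  s_3 = 0 + 1 + 0 + 1 + 0 + 1 + 0 + 0 = 3 ≡ 1 (mod 2).
  s_4 = 0 + 1 + 0 + 1 + 1 + 1 + 1 + 0 = 5 ≡ 1 (mod 2).
s = (0, 0, 1, 1)^T — this equals column 3 of H (binary 0011), so error is at position 3.
Correct: flip bit 3 of r = 001000111010100 to get c = 000000111010100.


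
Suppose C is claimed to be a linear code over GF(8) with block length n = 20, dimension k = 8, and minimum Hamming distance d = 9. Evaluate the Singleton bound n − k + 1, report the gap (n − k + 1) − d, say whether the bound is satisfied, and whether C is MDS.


Singleton RHS = n − k + 1 = 13, slack = 4, bound satisfied, not MDS.

Singleton bound: d ≤ n − k + 1.
Here n = 20, k = 8, so n − k + 1 = 13.
Given d = 9, check d ≤ 13: YES.
Slack = (n − k + 1) − d = 4.
The code is NOT MDS (slack = 4 > 0).
Description: the claimed parameters are [20, 8, 9]_8; such a code would be non-MDS.


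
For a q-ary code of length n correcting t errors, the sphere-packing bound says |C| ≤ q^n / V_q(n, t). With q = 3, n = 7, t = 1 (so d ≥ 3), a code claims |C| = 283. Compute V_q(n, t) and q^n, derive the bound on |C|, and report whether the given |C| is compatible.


V_q(n, t) = 15, q^n = 2187, Hamming bound = 145, |C| = 283 > bound (violated).

Step 1: Compute V_q(n, t) = Σ_{j=0}^1 C(n, j) (q−1)^j.
  j = 0: C(7,0)·(2)^0 = 1·1 = 1.
  j = 1: C(7,1)·(2)^1 = 7·2 = 14.
  V_q(n, t) = 1 + 14 = 15.
Step 2: q^n = 3^7 = 2187.
Step 3: Hamming bound ⌊q^n / V_q(n,t)⌋ = ⌊2187/15⌋ = 145.
Step 4: Compare |C| = 283 to 145: violated.
The claimed |C| lies above the Hamming bound, so no 3-ary code of length 7 with d ≥ 3 can have 283 codewords.


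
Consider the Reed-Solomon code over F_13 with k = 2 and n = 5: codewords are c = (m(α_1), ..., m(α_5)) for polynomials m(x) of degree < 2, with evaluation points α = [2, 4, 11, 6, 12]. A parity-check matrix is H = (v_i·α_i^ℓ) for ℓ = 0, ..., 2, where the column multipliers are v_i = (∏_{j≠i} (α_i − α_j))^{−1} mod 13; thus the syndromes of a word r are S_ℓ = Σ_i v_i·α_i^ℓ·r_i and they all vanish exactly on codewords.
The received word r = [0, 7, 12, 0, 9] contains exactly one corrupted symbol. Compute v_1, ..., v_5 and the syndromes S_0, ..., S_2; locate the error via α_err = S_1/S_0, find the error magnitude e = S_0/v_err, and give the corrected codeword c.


S = (2, 12, 7), error at position 4, error magnitude e = 12, c = [0, 7, 12, 1, 9].

Step 1: column multipliers v_i = (∏_{j≠i}(α_i − α_j))^{−1} mod 13.
  i = 1 (α = 2): (2−4)(2−11)(2−6)(2−12) = (−2)·(−9)·(−4)·(−10) = 720 ≡ 5, so v_1 = 5^{−1} = 8 (mod 13).
  i = 2 (α = 4): (4−2)(4−11)(4−6)(4−12) = 2·(−7)·(−2)·(−8) = −224 ≡ 10, so v_2 = 10^{−1} = 4 (mod 13).
  i = 3 (α = 11): (11−2)(11−4)(11−6)(11−12) = 9·7·5·(−1) = −315 ≡ 10, so v_3 = 10^{−1} = 4 (mod 13).
  i = 4 (α = 6): (6−2)(6−4)(6−11)(6−12) = 4·2·(−5)·(−6) = 240 ≡ 6, so v_4 = 6^{−1} = 11 (mod 13).
  i = 5 (α = 12): (12−2)(12−4)(12−11)(12−6) = 10·8·1·6 = 480 ≡ 12, so v_5 = 12^{−1} = 12 (mod 13).
  v = [8, 4, 4, 11, 12].
Step 2: syndromes of r = [0, 7, 12, 0, 9] (all sums mod 13).
  S_0 = Σ v_i r_i = 8·0 + 4·7 + 4·12 + 11·0 + 12·9 = 184 ≡ 2.
  S_1 = Σ v_i α_i r_i = 8·2·0 + 4·4·7 + 4·11·12 + 11·6·0 + 12·12·9 = 1936 ≡ 12.
  α_i^2 mod 13 = [4, 3, 4, 10, 1].
  S_2 = Σ v_i α_i^2 r_i = 8·4·0 + 4·3·7 + 4·4·12 + 11·10·0 + 12·1·9 = 384 ≡ 7.
  S = (2, 12, 7) ≠ 0, so r is not a codeword (an error is present).
Step 3: locate the error. For a single error e at position i, S_ℓ = v_i·e·α_i^ℓ, so α_err = S_1/S_0.
  S_0^{−1} = 2^{−1} = 7 (mod 13), so α_err = 12·7 = 84 ≡ 6 = α_4. Error position i = 4.
  Consistency check: S_2/S_1 = 7·12 = 84 ≡ 6 = α_err ✓ (single-error assumption holds).
Step 4: error magnitude e = S_0/v_4 = S_0·∏_{j≠4}(α_4 − α_j) = 2·6 = 12 ≡ 12 (mod 13).
Step 5: correct position 4: c_4 = r_4 − e = 0 − 12 ≡ 1 (mod 13). Hence c = [0, 7, 12, 1, 9].
  Check: interpolating c through the α_i gives m(x) = 6 + 10·x (degree < 2) with m(α_i) = c_i for every i, so c is indeed a codeword.


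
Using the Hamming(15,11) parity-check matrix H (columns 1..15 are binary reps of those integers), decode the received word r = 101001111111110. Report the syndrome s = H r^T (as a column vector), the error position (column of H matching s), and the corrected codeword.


s = (1, 1, 0, 0)^T, error position = 12, corrected codeword c = 101001111110110

Compute s = H r^T mod 2 one row at a time:
  s_1 = 1 + 1 + 1 + 1 + 1 + 1 + 1 + 0 = 7 ≡ 1 (mod 2).
  s_2 = 0 + 0 + 1 + 1 + 1 + 1 + 1 + 0 = 5 ≡ 1 (mod 2).
  s_3 = 0 + 1 + 1 + 1 + 1 + 1 + 1 + 0 = 6 ≡ 0 (mod 2).
  s_4 = 1 + 1 + 0 + 1 + 1 + 1 + 1 + 0 = 6 ≡ 0 (mod 2).
s = (1, 1, 0, 0)^T — this equals column 12 of H (binary 1100), so error is at position 12.
Correct: flip bit 12 of r = 101001111111110 to get c = 101001111110110.


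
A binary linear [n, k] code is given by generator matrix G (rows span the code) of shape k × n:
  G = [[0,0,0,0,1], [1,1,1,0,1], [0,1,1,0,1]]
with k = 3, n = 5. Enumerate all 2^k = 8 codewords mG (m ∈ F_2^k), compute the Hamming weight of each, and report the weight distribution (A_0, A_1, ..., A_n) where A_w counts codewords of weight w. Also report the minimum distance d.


Weight distribution: A_0 = 1, A_1 = 2, A_2 = 2, A_3 = 2, A_4 = 1. Minimum distance d = 1.

Enumerate all 2^3 = 8 messages m ∈ F_2^3.
For each, compute codeword c = mG in F_2^5, then tally its weight.
  m = 000 → c = 00000, weight = 0.
  m = 100 → c = 00001, weight = 1.
  m = 010 → c = 11101, weight = 4.
  m = 110 → c = 11100, weight = 3.
  m = 001 → c = 01101, weight = 3.
  m = 101 → c = 01100, weight = 2.
  m = 011 → c = 10000, weight = 1.
  m = 111 → c = 10001, weight = 2.
Tally weights:
  weight 0: 1 codewords.
  weight 1: 2 codewords.
  weight 2: 2 codewords.
  weight 3: 2 codewords.
  weight 4: 1 codewords.
Minimum distance d = smallest w > 0 with A_w > 0 = 1.
Sanity: Σ A_w = 8 = 2^3 = 8 ✓.


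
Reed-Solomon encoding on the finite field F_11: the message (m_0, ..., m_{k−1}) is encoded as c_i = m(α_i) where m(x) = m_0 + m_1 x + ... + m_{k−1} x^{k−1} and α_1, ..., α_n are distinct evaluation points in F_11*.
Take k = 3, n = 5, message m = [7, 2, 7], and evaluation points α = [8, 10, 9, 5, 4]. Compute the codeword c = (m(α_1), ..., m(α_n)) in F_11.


c = [9, 1, 9, 5, 6]

Message polynomial: m(x) = 7 + 2·x + 7·x^2 (mod 11).
For each evaluation point α_i, compute m(α_i) mod 11:
  α_1 = 8: Horner steps 7 → 3 → 9, so m(8) = 9.
  α_2 = 10: Horner steps 7 → 6 → 1, so m(10) = 1.
  α_3 = 9: Horner steps 7 → 10 → 9, so m(9) = 9.
  α_4 = 5: Horner steps 7 → 4 → 5, so m(5) = 5.
  α_5 = 4: Horner steps 7 → 8 → 6, so m(4) = 6.
Codeword c = [9, 1, 9, 5, 6] ∈ F_11^5.


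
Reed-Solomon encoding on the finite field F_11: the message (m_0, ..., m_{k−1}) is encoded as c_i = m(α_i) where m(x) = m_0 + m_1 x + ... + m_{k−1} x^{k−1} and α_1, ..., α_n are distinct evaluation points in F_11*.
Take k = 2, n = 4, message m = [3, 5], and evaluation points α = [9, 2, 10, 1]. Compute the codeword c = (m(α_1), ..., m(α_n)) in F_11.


c = [4, 2, 9, 8]

Message polynomial: m(x) = 3 + 5·x (mod 11).
For each evaluation point α_i, compute m(α_i) mod 11:
  α_1 = 9: Horner steps 5 → 4, so m(9) = 4.
  α_2 = 2: Horner steps 5 → 2, so m(2) = 2.
  α_3 = 10: Horner steps 5 → 9, so m(10) = 9.
  α_4 = 1: Horner steps 5 → 8, so m(1) = 8.
Codeword c = [4, 2, 9, 8] ∈ F_11^4.


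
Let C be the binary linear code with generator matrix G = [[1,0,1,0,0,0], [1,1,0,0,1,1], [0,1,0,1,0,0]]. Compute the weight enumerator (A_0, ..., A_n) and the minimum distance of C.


Weight distribution: A_0 = 1, A_2 = 2, A_4 = 5. Minimum distance d = 2.

Enumerate all 2^3 = 8 messages m ∈ F_2^3.
For each, compute codeword c = mG in F_2^6, then tally its weight.
  m = 000 → c = 000000, weight = 0.
  m = 100 → c = 101000, weight = 2.
  m = 010 → c = 110011, weight = 4.
  m = 110 → c = 011011, weight = 4.
  m = 001 → c = 010100, weight = 2.
  m = 101 → c = 111100, weight = 4.
  m = 011 → c = 100111, weight = 4.
  m = 111 → c = 001111, weight = 4.
Tally weights:
  weight 0: 1 codewords.
  weight 2: 2 codewords.
  weight 4: 5 codewords.
Minimum distance d = smallest w > 0 with A_w > 0 = 2.
Sanity: Σ A_w = 8 = 2^3 = 8 ✓.


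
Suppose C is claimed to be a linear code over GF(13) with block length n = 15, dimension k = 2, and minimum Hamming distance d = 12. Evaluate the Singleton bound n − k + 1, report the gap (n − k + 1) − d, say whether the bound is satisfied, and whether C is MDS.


Singleton RHS = n − k + 1 = 14, slack = 2, bound satisfied, not MDS.

Singleton bound: d ≤ n − k + 1.
Here n = 15, k = 2, so n − k + 1 = 14.
Given d = 12, check d ≤ 14: YES.
Slack = (n − k + 1) − d = 2.
The code is NOT MDS (slack = 2 > 0).
Description: the claimed parameters are [15, 2, 12]_13; such a code would be non-MDS.


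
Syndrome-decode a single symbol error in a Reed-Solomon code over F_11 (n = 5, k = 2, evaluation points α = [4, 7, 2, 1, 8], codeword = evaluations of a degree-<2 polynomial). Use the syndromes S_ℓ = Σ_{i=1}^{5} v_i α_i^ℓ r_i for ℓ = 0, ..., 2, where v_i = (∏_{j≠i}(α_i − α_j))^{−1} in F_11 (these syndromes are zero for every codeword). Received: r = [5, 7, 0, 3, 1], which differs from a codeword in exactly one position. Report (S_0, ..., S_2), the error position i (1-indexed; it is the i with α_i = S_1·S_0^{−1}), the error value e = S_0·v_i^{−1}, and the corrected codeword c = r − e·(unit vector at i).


S = (10, 3, 2), error at position 5, error magnitude e = 8, c = [5, 7, 0, 3, 4].

Step 1: column multipliers v_i = (∏_{j≠i}(α_i − α_j))^{−1} mod 11.
  i = 1 (α = 4): (4−7)(4−2)(4−1)(4−8) = (−3)·2·3·(−4) = 72 ≡ 6, so v_1 = 6^{−1} = 2 (mod 11).
  i = 2 (α = 7): (7−4)(7−2)(7−1)(7−8) = 3·5·6·(−1) = −90 ≡ 9, so v_2 = 9^{−1} = 5 (mod 11).
  i = 3 (α = 2): (2−4)(2−7)(2−1)(2−8) = (−2)·(−5)·1·(−6) = −60 ≡ 6, so v_3 = 6^{−1} = 2 (mod 11).
  i = 4 (α = 1): (1−4)(1−7)(1−2)(1−8) = (−3)·(−6)·(−1)·(−7) = 126 ≡ 5, so v_4 = 5^{−1} = 9 (mod 11).
  i = 5 (α = 8): (8−4)(8−7)(8−2)(8−1) = 4·1·6·7 = 168 ≡ 3, so v_5 = 3^{−1} = 4 (mod 11).
  v = [2, 5, 2, 9, 4].
Step 2: syndromes of r = [5, 7, 0, 3, 1] (all sums mod 11).
  S_0 = Σ v_i r_i = 2·5 + 5·7 + 2·0 + 9·3 + 4·1 = 76 ≡ 10.
  S_1 = Σ v_i α_i r_i = 2·4·5 + 5·7·7 + 2·2·0 + 9·1·3 + 4·8·1 = 344 ≡ 3.
  α_i^2 mod 11 = [5, 5, 4, 1, 9].
  S_2 = Σ v_i α_i^2 r_i = 2·5·5 + 5·5·7 + 2·4·0 + 9·1·3 + 4·9·1 = 288 ≡ 2.
  S = (10, 3, 2) ≠ 0, so r is not a codeword (an error is present).
Step 3: locate the error. For a single error e at position i, S_ℓ = v_i·e·α_i^ℓ, so α_err = S_1/S_0.
  S_0^{−1} = 10^{−1} = 10 (mod 11), so α_err = 3·10 = 30 ≡ 8 = α_5. Error position i = 5.
  Consistency check: S_2/S_1 = 2·4 = 8 ≡ 8 = α_err ✓ (single-error assumption holds).
Step 4: error magnitude e = S_0/v_5 = S_0·∏_{j≠5}(α_5 − α_j) = 10·3 = 30 ≡ 8 (mod 11).
Step 5: correct position 5: c_5 = r_5 − e = 1 − 8 ≡ 4 (mod 11). Hence c = [5, 7, 0, 3, 4].
  Check: interpolating c through the α_i gives m(x) = 6 + 8·x (degree < 2) with m(α_i) = c_i for every i, so c is indeed a codeword.
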